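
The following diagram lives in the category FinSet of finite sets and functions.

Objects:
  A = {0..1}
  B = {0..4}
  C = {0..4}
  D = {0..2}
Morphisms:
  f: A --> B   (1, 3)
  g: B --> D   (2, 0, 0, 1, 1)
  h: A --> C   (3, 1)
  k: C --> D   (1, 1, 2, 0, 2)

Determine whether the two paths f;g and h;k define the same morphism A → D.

Answer: COMMUTES

Trace:
Along f;g (path 1):
  0 f-->1 g-->0
  1 f-->3 g-->1
  ⟦path⟧₁ = (0, 1)
Along h;k (path 2):
  0 h-->3 k-->0
  1 h-->1 k-->1
  ⟦path⟧₂ = (0, 1)
Equal? equal; square commutes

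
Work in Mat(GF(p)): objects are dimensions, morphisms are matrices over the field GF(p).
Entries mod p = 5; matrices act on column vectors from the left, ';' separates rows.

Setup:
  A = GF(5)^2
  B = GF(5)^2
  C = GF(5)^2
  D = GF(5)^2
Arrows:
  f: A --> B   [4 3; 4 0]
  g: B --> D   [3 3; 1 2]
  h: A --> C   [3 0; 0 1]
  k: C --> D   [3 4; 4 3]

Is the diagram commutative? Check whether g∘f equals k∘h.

Answer: COMMUTES

Derivation:
Path 1 = f;g:
  e0=⟨1,0⟩ f-->⟨4,4⟩ g-->⟨4,2⟩
  e1=⟨0,1⟩ f-->⟨3,0⟩ g-->⟨4,3⟩
  composite₁ = [4 4; 2 3]
Path 2 = h;k:
  e0=⟨1,0⟩ h-->⟨3,0⟩ k-->⟨4,2⟩
  e1=⟨0,1⟩ h-->⟨0,1⟩ k-->⟨4,3⟩
  composite₂ = [4 4; 2 3]
Equal? equal; square commutes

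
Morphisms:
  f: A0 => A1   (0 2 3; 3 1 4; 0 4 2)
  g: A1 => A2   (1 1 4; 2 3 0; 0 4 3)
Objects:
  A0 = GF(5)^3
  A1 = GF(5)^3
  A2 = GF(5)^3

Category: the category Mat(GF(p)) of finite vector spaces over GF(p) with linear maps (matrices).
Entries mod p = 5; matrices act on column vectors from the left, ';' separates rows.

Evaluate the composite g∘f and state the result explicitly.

Answer: (3 4 0; 4 2 3; 2 1 2)

Derivation:
  e0=(1,0,0) f=>(0,3,0) g=>(3,4,2)
  e1=(0,1,0) f=>(2,1,4) g=>(4,2,1)
  e2=(0,0,1) f=>(3,4,2) g=>(0,3,2)
result: (3 4 0; 4 2 3; 2 1 2)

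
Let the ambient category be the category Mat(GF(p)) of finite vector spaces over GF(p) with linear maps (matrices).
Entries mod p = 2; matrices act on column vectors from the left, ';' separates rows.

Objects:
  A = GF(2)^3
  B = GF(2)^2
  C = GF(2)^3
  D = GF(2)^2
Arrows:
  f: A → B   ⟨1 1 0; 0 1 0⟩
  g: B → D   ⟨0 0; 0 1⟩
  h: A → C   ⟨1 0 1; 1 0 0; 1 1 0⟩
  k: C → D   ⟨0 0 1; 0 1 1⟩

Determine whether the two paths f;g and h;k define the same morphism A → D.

Answer: DOES NOT COMMUTE

Derivation:
1) trace f;g:
  e0=⟨1,0,0⟩ f→⟨1,0⟩ g→⟨0,0⟩
  e1=⟨0,1,0⟩ f→⟨1,1⟩ g→⟨0,1⟩
  e2=⟨0,0,1⟩ f→⟨0,0⟩ g→⟨0,0⟩
  result₁ = ⟨0 0 0; 0 1 0⟩
2) trace h;k:
  e0=⟨1,0,0⟩ h→⟨1,1,1⟩ k→⟨1,0⟩
  e1=⟨0,1,0⟩ h→⟨0,0,1⟩ k→⟨1,1⟩
  e2=⟨0,0,1⟩ h→⟨1,0,0⟩ k→⟨0,0⟩
  result₂ = ⟨1 1 0; 0 1 0⟩
Equal? distinct morphisms ✗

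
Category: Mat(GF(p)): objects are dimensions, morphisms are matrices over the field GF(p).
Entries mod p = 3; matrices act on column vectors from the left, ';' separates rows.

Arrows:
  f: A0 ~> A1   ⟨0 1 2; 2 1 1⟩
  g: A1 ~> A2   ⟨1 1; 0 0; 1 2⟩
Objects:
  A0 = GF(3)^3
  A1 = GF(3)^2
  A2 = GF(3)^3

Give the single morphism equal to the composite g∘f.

  e0=⟨1,0,0⟩ f~>⟨0,2⟩ g~>⟨2,0,1⟩
  e1=⟨0,1,0⟩ f~>⟨1,1⟩ g~>⟨2,0,0⟩
  e2=⟨0,0,1⟩ f~>⟨2,1⟩ g~>⟨0,0,1⟩
composite: ⟨2 2 0; 0 0 0; 1 0 1⟩

Answer: ⟨2 2 0; 0 0 0; 1 0 1⟩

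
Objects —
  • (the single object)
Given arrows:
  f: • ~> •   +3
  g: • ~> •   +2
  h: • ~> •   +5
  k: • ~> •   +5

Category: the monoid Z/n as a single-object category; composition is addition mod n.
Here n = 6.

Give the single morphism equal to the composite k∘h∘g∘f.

  0 +3≡3 +2≡5 +5≡4 +5≡3  (mod 6)
⟦path⟧: +3

Answer: +3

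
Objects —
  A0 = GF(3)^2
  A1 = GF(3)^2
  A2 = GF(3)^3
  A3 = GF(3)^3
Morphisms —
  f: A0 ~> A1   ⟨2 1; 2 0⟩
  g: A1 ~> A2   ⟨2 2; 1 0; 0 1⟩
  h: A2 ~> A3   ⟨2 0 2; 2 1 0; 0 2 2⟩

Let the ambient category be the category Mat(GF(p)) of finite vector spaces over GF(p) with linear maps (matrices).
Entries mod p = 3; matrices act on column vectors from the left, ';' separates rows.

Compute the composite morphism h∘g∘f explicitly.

  e0=⟨1,0⟩ f~>⟨2,2⟩ g~>⟨2,2,2⟩ h~>⟨2,0,2⟩
  e1=⟨0,1⟩ f~>⟨1,0⟩ g~>⟨2,1,0⟩ h~>⟨1,2,2⟩
⟦path⟧: ⟨2 1; 0 2; 2 2⟩

Answer: ⟨2 1; 0 2; 2 2⟩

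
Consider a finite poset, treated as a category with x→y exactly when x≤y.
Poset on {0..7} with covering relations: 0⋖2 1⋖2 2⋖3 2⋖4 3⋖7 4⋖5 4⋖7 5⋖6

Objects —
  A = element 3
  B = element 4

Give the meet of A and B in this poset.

{x : x≤A ∧ x≤B} = {0,1,2}  (A=3, B=4)
  0 ≤ 2
  1 ≤ 2
  2 ≤ 2
glb = 2

Answer: A∧B = 2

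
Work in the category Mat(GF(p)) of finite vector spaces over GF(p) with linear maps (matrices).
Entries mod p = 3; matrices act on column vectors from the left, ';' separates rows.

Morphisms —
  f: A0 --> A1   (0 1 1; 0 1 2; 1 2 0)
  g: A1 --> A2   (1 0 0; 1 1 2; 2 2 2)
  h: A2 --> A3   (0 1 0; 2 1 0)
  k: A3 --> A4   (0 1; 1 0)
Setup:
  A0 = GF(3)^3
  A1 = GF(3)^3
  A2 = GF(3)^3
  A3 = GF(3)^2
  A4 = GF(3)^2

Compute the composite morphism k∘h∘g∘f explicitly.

  e0=⟨1,0,0⟩ f-->⟨0,0,1⟩ g-->⟨0,2,2⟩ h-->⟨2,2⟩ k-->⟨2,2⟩
  e1=⟨0,1,0⟩ f-->⟨1,1,2⟩ g-->⟨1,0,2⟩ h-->⟨0,2⟩ k-->⟨2,0⟩
  e2=⟨0,0,1⟩ f-->⟨1,2,0⟩ g-->⟨1,0,0⟩ h-->⟨0,2⟩ k-->⟨2,0⟩
result: (2 2 2; 2 0 0)

Answer: (2 2 2; 2 0 0)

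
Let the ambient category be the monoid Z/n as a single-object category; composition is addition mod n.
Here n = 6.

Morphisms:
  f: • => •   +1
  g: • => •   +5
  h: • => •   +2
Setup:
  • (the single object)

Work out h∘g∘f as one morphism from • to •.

Answer: +2

Derivation:
  0 +1≡1 +5≡0 +2≡2  (mod 6)
composite: +2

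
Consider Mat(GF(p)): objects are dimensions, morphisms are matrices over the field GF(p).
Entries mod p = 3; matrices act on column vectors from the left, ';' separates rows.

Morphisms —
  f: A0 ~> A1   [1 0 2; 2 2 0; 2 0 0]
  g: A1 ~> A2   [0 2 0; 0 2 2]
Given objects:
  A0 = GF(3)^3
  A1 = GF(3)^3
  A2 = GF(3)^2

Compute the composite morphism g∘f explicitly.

  e0=[1,0,0] f~>[1,2,2] g~>[1,2]
  e1=[0,1,0] f~>[0,2,0] g~>[1,1]
  e2=[0,0,1] f~>[2,0,0] g~>[0,0]
⟦path⟧: [1 1 0; 2 1 0]

Answer: [1 1 0; 2 1 0]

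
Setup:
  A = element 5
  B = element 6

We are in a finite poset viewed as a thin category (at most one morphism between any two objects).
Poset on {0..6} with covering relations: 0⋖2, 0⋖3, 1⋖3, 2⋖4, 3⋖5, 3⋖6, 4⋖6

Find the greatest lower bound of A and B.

Answer: A∧B = 3

Derivation:
Lower bounds of A=5 and B=6: {0,1,3}
  0 ⊑ 3
  1 ⊑ 3
  3 ⊑ 3
glb = 3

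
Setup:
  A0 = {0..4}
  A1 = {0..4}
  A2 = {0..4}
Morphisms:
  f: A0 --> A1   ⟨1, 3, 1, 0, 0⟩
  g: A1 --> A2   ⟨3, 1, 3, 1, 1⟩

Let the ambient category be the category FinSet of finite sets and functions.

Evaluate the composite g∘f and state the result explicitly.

Answer: ⟨1, 1, 1, 3, 3⟩

Derivation:
  0 f-->1 g-->1
  1 f-->3 g-->1
  2 f-->1 g-->1
  3 f-->0 g-->3
  4 f-->0 g-->3
composite: ⟨1, 1, 1, 3, 3⟩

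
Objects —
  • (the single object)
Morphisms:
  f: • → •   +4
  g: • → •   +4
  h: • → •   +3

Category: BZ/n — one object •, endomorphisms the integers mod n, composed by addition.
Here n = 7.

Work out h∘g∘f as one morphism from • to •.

  0 +4≡4 +4≡1 +3≡4  (mod 7)
⟦path⟧: +4

Answer: +4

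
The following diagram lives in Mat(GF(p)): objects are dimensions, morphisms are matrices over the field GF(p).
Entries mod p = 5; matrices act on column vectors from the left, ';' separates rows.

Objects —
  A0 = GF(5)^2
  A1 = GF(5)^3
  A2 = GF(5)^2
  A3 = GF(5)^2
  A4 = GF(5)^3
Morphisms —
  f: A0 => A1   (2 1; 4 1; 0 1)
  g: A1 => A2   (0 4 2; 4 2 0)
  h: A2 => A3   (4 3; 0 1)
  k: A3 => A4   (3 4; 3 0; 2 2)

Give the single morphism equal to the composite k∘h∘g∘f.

  e0=[1,0] f=>[2,4,0] g=>[1,1] h=>[2,1] k=>[0,1,1]
  e1=[0,1] f=>[1,1,1] g=>[1,1] h=>[2,1] k=>[0,1,1]
result: (0 0; 1 1; 1 1)

Answer: (0 0; 1 1; 1 1)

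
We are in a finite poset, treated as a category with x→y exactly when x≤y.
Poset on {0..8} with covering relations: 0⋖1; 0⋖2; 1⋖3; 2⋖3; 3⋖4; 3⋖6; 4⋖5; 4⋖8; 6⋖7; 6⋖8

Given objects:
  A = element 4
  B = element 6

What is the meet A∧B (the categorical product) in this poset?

Answer: A∧B = 3

Derivation:
Lower bounds of A=4 and B=6: {0,1,2,3}
  0 ≤ 3
  1 ≤ 3
  2 ≤ 3
  3 ≤ 3
glb = 3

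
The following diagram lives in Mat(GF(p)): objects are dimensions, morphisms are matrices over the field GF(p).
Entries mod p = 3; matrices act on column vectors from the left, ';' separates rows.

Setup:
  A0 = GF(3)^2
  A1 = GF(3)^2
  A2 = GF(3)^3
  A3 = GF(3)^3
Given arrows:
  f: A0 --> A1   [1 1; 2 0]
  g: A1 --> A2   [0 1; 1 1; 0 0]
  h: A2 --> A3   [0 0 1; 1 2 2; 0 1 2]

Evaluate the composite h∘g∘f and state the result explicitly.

Answer: [0 0; 2 2; 0 1]

Derivation:
  e0=⟨1,0⟩ f-->⟨1,2⟩ g-->⟨2,0,0⟩ h-->⟨0,2,0⟩
  e1=⟨0,1⟩ f-->⟨1,0⟩ g-->⟨0,1,0⟩ h-->⟨0,2,1⟩
⟦path⟧: [0 0; 2 2; 0 1]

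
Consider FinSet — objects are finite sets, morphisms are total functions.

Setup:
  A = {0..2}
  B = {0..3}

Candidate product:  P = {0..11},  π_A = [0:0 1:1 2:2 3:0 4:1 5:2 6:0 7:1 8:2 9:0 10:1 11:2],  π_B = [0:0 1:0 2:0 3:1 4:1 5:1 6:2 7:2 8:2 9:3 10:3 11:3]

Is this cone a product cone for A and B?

|A|·|B| = 3·4 = 12;  |P| = 12
Check the pairing map k ↦ (π_A(k), π_B(k)):
  0 : (0,0)
  1 : (1,0)
  2 : (2,0)
  3 : (0,1)
  4 : (1,1)
  5 : (2,1)
  6 : (0,2)
  7 : (1,2)
  8 : (2,2)
  9 : (0,3)
  10 : (1,3)
  11 : (2,3)
distinct pairs in image: 12 / 12 needed
  → bijection onto A×B; projections well-typed.

Answer: VALID PRODUCT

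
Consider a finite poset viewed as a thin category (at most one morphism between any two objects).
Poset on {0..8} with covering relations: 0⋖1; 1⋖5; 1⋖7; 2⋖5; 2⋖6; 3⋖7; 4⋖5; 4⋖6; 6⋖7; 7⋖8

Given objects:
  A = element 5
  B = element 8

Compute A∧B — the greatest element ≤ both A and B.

Answer: NO MEET EXISTS

Derivation:
{x : x<=A ∧ x<=B} = {0,1,2,4}  (A=5, B=8)
  maximal lower bounds 1 and 2 are incomparable: neither 1<=2 nor 2<=1
→ no greatest lower bound exists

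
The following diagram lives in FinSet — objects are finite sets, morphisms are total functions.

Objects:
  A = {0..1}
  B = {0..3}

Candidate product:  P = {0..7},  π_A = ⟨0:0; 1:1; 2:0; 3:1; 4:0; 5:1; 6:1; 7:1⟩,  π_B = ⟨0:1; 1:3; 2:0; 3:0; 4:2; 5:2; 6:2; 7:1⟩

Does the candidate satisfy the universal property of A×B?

|A|·|B| = 2·4 = 8;  |P| = 8
Check the pairing map k ↦ (π_A(k), π_B(k)):
  0 : (0,1)
  1 : (1,3)
  2 : (0,0)
  3 : (1,0)
  4 : (0,2)
  5 : (1,2)
  6 : (1,2)  ✗ repeats pair of k=5
  7 : (1,1)
distinct pairs in image: 7 / 8 needed
  → (1,2) hit at k=5 and k=6

Answer: NOT A VALID PRODUCT — duplicate pair at indices 6,5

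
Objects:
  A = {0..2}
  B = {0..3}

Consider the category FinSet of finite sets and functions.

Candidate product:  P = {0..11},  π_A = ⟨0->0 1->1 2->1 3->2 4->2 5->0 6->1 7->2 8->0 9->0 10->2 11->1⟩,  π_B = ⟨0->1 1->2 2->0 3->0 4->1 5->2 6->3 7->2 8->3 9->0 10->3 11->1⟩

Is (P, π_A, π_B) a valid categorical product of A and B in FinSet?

Answer: VALID PRODUCT

Work:
|A|·|B| = 3·4 = 12;  |P| = 12
Check the pairing map k ↦ (π_A(k), π_B(k)):
  0 -> (0,1)
  1 -> (1,2)
  2 -> (1,0)
  3 -> (2,0)
  4 -> (2,1)
  5 -> (0,2)
  6 -> (1,3)
  7 -> (2,2)
  8 -> (0,3)
  9 -> (0,0)
  10 -> (2,3)
  11 -> (1,1)
distinct pairs in image: 12 / 12 needed
  → bijection onto A×B; projections well-typed.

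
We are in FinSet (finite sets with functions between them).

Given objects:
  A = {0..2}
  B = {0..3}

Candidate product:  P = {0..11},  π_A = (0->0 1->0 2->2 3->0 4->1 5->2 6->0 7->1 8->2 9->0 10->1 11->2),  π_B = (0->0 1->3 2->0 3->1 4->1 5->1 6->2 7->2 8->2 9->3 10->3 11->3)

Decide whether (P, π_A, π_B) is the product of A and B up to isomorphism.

|A|·|B| = 3·4 = 12;  |P| = 12
Check the pairing map k ↦ (π_A(k), π_B(k)):
  0 -> (0,0)
  1 -> (0,3)
  2 -> (2,0)
  3 -> (0,1)
  4 -> (1,1)
  5 -> (2,1)
  6 -> (0,2)
  7 -> (1,2)
  8 -> (2,2)
  9 -> (0,3)  ✗ repeats pair of k=1
  10 -> (1,3)
  11 -> (2,3)
distinct pairs in image: 11 / 12 needed
  → (0,3) hit at k=1 and k=9

Answer: NOT A VALID PRODUCT — duplicate pair at indices 9,1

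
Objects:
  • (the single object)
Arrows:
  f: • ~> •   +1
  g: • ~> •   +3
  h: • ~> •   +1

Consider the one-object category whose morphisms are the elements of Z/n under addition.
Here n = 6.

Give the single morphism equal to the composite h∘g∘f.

Answer: +5

Work:
  0 +1≡1 +3≡4 +1≡5  (mod 6)
composite: +5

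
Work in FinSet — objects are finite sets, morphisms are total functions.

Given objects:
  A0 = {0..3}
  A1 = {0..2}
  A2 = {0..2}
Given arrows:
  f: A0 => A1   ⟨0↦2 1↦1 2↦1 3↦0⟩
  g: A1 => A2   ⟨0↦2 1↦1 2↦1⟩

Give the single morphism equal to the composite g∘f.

Answer: ⟨0↦1 1↦1 2↦1 3↦2⟩

Work:
  0 f=>2 g=>1
  1 f=>1 g=>1
  2 f=>1 g=>1
  3 f=>0 g=>2
⟦path⟧: ⟨0↦1 1↦1 2↦1 3↦2⟩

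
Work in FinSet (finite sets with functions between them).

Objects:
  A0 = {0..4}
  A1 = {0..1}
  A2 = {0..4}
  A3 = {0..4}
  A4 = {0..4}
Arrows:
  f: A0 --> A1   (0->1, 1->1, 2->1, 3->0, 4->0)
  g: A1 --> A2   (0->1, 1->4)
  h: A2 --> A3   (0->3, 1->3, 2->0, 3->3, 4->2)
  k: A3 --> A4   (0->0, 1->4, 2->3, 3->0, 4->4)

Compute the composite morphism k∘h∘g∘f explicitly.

  0 f-->1 g-->4 h-->2 k-->3
  1 f-->1 g-->4 h-->2 k-->3
  2 f-->1 g-->4 h-->2 k-->3
  3 f-->0 g-->1 h-->3 k-->0
  4 f-->0 g-->1 h-->3 k-->0
⟦path⟧: (0->3, 1->3, 2->3, 3->0, 4->0)

Answer: (0->3, 1->3, 2->3, 3->0, 4->0)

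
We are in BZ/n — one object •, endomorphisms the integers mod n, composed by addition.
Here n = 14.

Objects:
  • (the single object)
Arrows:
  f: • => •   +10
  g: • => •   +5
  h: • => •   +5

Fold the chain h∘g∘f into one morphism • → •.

  0 +10≡10 +5≡1 +5≡6  (mod 14)
⟦path⟧: +6

Answer: +6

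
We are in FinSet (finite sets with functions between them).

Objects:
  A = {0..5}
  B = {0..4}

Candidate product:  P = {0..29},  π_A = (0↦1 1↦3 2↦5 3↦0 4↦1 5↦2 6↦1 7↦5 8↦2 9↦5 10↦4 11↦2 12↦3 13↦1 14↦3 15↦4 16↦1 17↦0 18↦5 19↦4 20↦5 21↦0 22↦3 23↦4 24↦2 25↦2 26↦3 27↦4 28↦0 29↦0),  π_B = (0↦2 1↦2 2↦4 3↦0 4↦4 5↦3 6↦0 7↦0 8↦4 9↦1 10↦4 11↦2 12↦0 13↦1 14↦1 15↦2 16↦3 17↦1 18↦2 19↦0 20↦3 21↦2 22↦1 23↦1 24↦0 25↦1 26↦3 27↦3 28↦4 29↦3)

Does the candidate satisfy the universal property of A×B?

|A|·|B| = 6·5 = 30;  |P| = 30
Check the pairing map k ↦ (π_A(k), π_B(k)):
  0 ↦ (1,2)
  1 ↦ (3,2)
  2 ↦ (5,4)
  3 ↦ (0,0)
  4 ↦ (1,4)
  5 ↦ (2,3)
  6 ↦ (1,0)
  7 ↦ (5,0)
  8 ↦ (2,4)
  9 ↦ (5,1)
  10 ↦ (4,4)
  11 ↦ (2,2)
  12 ↦ (3,0)
  13 ↦ (1,1)
  14 ↦ (3,1)
  15 ↦ (4,2)
  16 ↦ (1,3)
  17 ↦ (0,1)
  18 ↦ (5,2)
  19 ↦ (4,0)
  20 ↦ (5,3)
  21 ↦ (0,2)
  22 ↦ (3,1)  ✗ repeats pair of k=14
  23 ↦ (4,1)
  24 ↦ (2,0)
  25 ↦ (2,1)
  26 ↦ (3,3)
  27 ↦ (4,3)
  28 ↦ (0,4)
  29 ↦ (0,3)
distinct pairs in image: 29 / 30 needed
  → (3,1) hit at k=14 and k=22

Answer: NOT A VALID PRODUCT — duplicate pair at indices 14,22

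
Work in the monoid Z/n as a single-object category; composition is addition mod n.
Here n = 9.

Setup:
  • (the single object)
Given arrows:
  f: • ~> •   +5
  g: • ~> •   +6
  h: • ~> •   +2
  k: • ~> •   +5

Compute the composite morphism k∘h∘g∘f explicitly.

  0 +5≡5 +6≡2 +2≡4 +5≡0  (mod 9)
⟦path⟧: +0

Answer: +0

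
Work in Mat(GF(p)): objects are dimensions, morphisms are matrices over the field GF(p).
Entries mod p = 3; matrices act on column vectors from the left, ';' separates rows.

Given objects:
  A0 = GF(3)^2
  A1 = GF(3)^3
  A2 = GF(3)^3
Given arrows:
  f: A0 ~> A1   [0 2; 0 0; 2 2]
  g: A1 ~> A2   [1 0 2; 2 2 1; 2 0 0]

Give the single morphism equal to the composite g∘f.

  e0=⟨1,0⟩ f~>⟨0,0,2⟩ g~>⟨1,2,0⟩
  e1=⟨0,1⟩ f~>⟨2,0,2⟩ g~>⟨0,0,1⟩
composite: [1 0; 2 0; 0 1]

Answer: [1 0; 2 0; 0 1]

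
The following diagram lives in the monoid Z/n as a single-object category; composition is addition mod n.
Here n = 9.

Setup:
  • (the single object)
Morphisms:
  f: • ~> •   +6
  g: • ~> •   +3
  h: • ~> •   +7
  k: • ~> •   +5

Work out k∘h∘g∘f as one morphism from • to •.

Answer: +3

Work:
  0 +6≡6 +3≡0 +7≡7 +5≡3  (mod 9)
⟦path⟧: +3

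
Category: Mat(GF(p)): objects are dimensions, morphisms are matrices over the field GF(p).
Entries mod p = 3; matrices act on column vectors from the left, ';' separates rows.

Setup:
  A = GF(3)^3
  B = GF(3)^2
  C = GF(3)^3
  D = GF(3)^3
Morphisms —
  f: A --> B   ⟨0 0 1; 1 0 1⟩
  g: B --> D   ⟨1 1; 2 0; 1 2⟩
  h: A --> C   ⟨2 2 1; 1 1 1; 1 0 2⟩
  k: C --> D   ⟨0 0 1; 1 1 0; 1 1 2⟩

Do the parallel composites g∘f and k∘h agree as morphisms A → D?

Answer: COMMUTES

Work:
Along f;g (path 1):
  e0=[1,0,0] f-->[0,1] g-->[1,0,2]
  e1=[0,1,0] f-->[0,0] g-->[0,0,0]
  e2=[0,0,1] f-->[1,1] g-->[2,2,0]
  composite₁ = ⟨1 0 2; 0 0 2; 2 0 0⟩
Along h;k (path 2):
  e0=[1,0,0] h-->[2,1,1] k-->[1,0,2]
  e1=[0,1,0] h-->[2,1,0] k-->[0,0,0]
  e2=[0,0,1] h-->[1,1,2] k-->[2,2,0]
  composite₂ = ⟨1 0 2; 0 0 2; 2 0 0⟩
Equal? YES — commutes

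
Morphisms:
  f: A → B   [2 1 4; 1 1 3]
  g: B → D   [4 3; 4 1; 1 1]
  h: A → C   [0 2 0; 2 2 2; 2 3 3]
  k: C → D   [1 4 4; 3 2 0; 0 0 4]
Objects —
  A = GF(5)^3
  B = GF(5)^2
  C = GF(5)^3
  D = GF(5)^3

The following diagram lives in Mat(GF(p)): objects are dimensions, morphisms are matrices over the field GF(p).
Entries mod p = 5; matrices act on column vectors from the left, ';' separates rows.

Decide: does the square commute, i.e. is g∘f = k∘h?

Answer: COMMUTES

Work:
Along f;g (path 1):
  e0=⟨1,0,0⟩ f→⟨2,1⟩ g→⟨1,4,3⟩
  e1=⟨0,1,0⟩ f→⟨1,1⟩ g→⟨2,0,2⟩
  e2=⟨0,0,1⟩ f→⟨4,3⟩ g→⟨0,4,2⟩
  composite₁ = [1 2 0; 4 0 4; 3 2 2]
Along h;k (path 2):
  e0=⟨1,0,0⟩ h→⟨0,2,2⟩ k→⟨1,4,3⟩
  e1=⟨0,1,0⟩ h→⟨2,2,3⟩ k→⟨2,0,2⟩
  e2=⟨0,0,1⟩ h→⟨0,2,3⟩ k→⟨0,4,2⟩
  composite₂ = [1 2 0; 4 0 4; 3 2 2]
Equal? YES — commutes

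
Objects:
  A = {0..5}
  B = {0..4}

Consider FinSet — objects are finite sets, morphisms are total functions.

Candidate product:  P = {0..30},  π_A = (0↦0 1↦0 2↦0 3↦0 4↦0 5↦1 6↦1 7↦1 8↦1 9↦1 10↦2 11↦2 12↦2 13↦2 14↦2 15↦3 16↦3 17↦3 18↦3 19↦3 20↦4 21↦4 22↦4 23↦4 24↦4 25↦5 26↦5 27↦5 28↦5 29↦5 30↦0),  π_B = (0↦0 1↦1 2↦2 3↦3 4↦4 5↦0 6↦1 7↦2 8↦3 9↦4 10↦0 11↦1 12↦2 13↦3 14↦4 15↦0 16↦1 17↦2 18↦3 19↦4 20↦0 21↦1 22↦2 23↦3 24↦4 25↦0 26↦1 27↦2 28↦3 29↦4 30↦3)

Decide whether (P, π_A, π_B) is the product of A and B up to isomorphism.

Answer: NOT A VALID PRODUCT — |P|=31 ≠ |A|·|B|=30

Derivation:
|A|·|B| = 6·5 = 30;  |P| = 31
  → cardinalities differ; no bijection possible.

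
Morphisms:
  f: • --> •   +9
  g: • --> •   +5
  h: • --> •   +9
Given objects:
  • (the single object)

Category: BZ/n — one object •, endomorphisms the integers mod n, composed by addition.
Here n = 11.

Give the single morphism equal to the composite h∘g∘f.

  0 +9≡9 +5≡3 +9≡1  (mod 11)
result: +1

Answer: +1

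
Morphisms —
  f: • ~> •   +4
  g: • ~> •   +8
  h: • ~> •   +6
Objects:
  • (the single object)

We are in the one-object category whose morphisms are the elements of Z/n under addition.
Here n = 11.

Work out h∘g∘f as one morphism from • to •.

  0 +4≡4 +8≡1 +6≡7  (mod 11)
composite: +7

Answer: +7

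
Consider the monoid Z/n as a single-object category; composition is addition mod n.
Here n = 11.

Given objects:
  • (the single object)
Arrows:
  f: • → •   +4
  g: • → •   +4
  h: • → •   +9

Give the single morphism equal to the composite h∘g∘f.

Answer: +6

Work:
  0 +4≡4 +4≡8 +9≡6  (mod 11)
composite: +6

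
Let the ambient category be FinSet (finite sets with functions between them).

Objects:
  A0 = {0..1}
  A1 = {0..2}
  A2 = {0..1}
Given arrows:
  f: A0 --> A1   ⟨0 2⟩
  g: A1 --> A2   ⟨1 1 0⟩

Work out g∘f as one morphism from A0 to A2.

  0 f-->0 g-->1
  1 f-->2 g-->0
composite: ⟨1 0⟩

Answer: ⟨1 0⟩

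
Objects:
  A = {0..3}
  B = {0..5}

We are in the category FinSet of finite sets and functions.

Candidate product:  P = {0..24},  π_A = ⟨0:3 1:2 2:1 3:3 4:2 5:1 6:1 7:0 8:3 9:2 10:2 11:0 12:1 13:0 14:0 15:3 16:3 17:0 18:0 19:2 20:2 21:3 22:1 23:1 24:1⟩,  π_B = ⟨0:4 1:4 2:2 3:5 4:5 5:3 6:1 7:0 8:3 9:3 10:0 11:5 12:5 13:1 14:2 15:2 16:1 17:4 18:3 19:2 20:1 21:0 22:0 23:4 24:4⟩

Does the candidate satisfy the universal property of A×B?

Answer: NOT A VALID PRODUCT — |P|=25 ≠ |A|·|B|=24

Trace:
|A|·|B| = 4·6 = 24;  |P| = 25
  → cardinalities differ; no bijection possible.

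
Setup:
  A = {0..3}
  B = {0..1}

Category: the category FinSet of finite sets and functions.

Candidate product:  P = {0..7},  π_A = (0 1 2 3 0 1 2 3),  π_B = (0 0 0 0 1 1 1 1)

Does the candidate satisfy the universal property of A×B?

|A|·|B| = 4·2 = 8;  |P| = 8
Check the pairing map k ↦ (π_A(k), π_B(k)):
  0 ↦ (0,0)
  1 ↦ (1,0)
  2 ↦ (2,0)
  3 ↦ (3,0)
  4 ↦ (0,1)
  5 ↦ (1,1)
  6 ↦ (2,1)
  7 ↦ (3,1)
distinct pairs in image: 8 / 8 needed
  → bijection onto A×B; projections well-typed.

Answer: VALID PRODUCT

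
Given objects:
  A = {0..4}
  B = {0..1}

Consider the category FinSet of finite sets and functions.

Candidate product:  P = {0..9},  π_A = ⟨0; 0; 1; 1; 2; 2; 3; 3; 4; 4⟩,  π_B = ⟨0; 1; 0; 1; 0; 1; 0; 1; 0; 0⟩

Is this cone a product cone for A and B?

|A|·|B| = 5·2 = 10;  |P| = 10
Check the pairing map k ↦ (π_A(k), π_B(k)):
  0 -> (0,0)
  1 -> (0,1)
  2 -> (1,0)
  3 -> (1,1)
  4 -> (2,0)
  5 -> (2,1)
  6 -> (3,0)
  7 -> (3,1)
  8 -> (4,0)
  9 -> (4,0)  ✗ repeats pair of k=8
distinct pairs in image: 9 / 10 needed
  → (4,0) hit at k=8 and k=9

Answer: NOT A VALID PRODUCT — duplicate pair at indices 8,9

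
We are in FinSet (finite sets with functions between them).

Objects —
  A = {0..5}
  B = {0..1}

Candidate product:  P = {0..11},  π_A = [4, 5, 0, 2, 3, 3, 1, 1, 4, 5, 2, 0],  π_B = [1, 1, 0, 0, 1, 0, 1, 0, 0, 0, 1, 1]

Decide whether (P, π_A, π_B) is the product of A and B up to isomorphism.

Answer: VALID PRODUCT

Derivation:
|A|·|B| = 6·2 = 12;  |P| = 12
Check the pairing map k ↦ (π_A(k), π_B(k)):
  0 -> (4,1)
  1 -> (5,1)
  2 -> (0,0)
  3 -> (2,0)
  4 -> (3,1)
  5 -> (3,0)
  6 -> (1,1)
  7 -> (1,0)
  8 -> (4,0)
  9 -> (5,0)
  10 -> (2,1)
  11 -> (0,1)
distinct pairs in image: 12 / 12 needed
  → bijection onto A×B; projections well-typed.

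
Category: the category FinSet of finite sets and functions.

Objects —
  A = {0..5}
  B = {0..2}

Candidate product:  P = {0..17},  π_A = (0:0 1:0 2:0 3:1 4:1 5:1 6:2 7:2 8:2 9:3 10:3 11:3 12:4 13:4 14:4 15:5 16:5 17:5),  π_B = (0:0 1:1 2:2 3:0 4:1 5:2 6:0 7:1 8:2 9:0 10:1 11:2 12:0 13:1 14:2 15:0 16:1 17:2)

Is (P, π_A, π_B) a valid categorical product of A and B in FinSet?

Answer: VALID PRODUCT

Derivation:
|A|·|B| = 6·3 = 18;  |P| = 18
Check the pairing map k ↦ (π_A(k), π_B(k)):
  0 : (0,0)
  1 : (0,1)
  2 : (0,2)
  3 : (1,0)
  4 : (1,1)
  5 : (1,2)
  6 : (2,0)
  7 : (2,1)
  8 : (2,2)
  9 : (3,0)
  10 : (3,1)
  11 : (3,2)
  12 : (4,0)
  13 : (4,1)
  14 : (4,2)
  15 : (5,0)
  16 : (5,1)
  17 : (5,2)
distinct pairs in image: 18 / 18 needed
  → bijection onto A×B; projections well-typed.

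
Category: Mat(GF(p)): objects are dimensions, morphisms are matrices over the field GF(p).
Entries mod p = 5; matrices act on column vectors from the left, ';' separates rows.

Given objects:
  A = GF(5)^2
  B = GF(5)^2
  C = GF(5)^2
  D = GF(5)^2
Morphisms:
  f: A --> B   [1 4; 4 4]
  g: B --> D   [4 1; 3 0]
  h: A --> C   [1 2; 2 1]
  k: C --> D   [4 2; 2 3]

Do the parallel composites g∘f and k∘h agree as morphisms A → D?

Answer: COMMUTES

Trace:
Path 1 = f;g:
  e0=⟨1,0⟩ f-->⟨1,4⟩ g-->⟨3,3⟩
  e1=⟨0,1⟩ f-->⟨4,4⟩ g-->⟨0,2⟩
  ⟦path⟧₁ = [3 0; 3 2]
Path 2 = h;k:
  e0=⟨1,0⟩ h-->⟨1,2⟩ k-->⟨3,3⟩
  e1=⟨0,1⟩ h-->⟨2,1⟩ k-->⟨0,2⟩
  ⟦path⟧₂ = [3 0; 3 2]
Equal? YES — commutes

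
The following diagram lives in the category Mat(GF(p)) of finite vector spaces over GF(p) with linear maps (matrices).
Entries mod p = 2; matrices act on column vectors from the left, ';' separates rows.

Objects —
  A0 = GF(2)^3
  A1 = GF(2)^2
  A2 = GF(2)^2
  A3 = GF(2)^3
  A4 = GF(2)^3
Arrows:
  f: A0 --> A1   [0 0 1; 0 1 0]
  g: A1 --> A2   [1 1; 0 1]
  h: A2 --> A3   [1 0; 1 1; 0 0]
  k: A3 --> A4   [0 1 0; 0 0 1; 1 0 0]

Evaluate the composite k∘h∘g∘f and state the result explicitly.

Answer: [0 0 1; 0 0 0; 0 1 1]

Derivation:
  e0=⟨1,0,0⟩ f-->⟨0,0⟩ g-->⟨0,0⟩ h-->⟨0,0,0⟩ k-->⟨0,0,0⟩
  e1=⟨0,1,0⟩ f-->⟨0,1⟩ g-->⟨1,1⟩ h-->⟨1,0,0⟩ k-->⟨0,0,1⟩
  e2=⟨0,0,1⟩ f-->⟨1,0⟩ g-->⟨1,0⟩ h-->⟨1,1,0⟩ k-->⟨1,0,1⟩
composite: [0 0 1; 0 0 0; 0 1 1]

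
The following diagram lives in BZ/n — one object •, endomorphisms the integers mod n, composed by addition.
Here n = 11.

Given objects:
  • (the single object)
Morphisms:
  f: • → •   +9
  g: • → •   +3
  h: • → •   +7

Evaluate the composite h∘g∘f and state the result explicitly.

  0 +9≡9 +3≡1 +7≡8  (mod 11)
result: +8

Answer: +8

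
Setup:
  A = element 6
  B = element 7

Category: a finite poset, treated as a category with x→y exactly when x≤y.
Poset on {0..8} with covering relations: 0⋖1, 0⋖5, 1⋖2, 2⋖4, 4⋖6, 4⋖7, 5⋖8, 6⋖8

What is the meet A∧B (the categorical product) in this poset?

{x : x≤A ∧ x≤B} = {0,1,2,4}  (A=6, B=7)
  0 ≤ 4
  1 ≤ 4
  2 ≤ 4
  4 ≤ 4
glb = 4

Answer: A∧B = 4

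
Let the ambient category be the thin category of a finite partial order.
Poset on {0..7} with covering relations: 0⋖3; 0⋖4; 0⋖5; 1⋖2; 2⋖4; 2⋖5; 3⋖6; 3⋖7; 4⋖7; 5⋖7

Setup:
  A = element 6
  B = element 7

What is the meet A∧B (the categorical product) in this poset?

Answer: A∧B = 3

Trace:
Common predecessors of 6,7: {0,3}
  0 <= 3
  3 <= 3
glb = 3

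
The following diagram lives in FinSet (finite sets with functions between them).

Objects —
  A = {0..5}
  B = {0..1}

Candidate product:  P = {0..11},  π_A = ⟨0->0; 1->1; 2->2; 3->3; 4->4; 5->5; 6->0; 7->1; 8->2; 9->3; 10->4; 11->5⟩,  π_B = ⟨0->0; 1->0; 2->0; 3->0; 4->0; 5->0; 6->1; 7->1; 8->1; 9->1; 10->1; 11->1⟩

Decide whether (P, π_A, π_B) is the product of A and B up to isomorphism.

Answer: VALID PRODUCT

Trace:
|A|·|B| = 6·2 = 12;  |P| = 12
Check the pairing map k ↦ (π_A(k), π_B(k)):
  0 -> (0,0)
  1 -> (1,0)
  2 -> (2,0)
  3 -> (3,0)
  4 -> (4,0)
  5 -> (5,0)
  6 -> (0,1)
  7 -> (1,1)
  8 -> (2,1)
  9 -> (3,1)
  10 -> (4,1)
  11 -> (5,1)
distinct pairs in image: 12 / 12 needed
  → bijection onto A×B; projections well-typed.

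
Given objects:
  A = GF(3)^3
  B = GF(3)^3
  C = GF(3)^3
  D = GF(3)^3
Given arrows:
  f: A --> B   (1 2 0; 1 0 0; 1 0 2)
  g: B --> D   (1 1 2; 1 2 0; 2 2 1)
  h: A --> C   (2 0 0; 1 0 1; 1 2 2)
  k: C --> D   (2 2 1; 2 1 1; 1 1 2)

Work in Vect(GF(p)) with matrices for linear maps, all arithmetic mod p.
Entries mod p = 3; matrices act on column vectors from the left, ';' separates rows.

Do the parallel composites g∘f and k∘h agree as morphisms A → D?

Answer: COMMUTES

Work:
Path 1 = f;g:
  e0=(1,0,0) f-->(1,1,1) g-->(1,0,2)
  e1=(0,1,0) f-->(2,0,0) g-->(2,2,1)
  e2=(0,0,1) f-->(0,0,2) g-->(1,0,2)
  ⟦path⟧₁ = (1 2 1; 0 2 0; 2 1 2)
Path 2 = h;k:
  e0=(1,0,0) h-->(2,1,1) k-->(1,0,2)
  e1=(0,1,0) h-->(0,0,2) k-->(2,2,1)
  e2=(0,0,1) h-->(0,1,2) k-->(1,0,2)
  ⟦path⟧₂ = (1 2 1; 0 2 0; 2 1 2)
Equal? same morphism ✓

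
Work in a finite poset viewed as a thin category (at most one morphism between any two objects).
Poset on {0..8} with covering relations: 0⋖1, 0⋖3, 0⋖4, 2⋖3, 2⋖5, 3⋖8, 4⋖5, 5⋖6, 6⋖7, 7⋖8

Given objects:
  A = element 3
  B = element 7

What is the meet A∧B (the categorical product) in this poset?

Common predecessors of 3,7: {0,2}
  maximal lower bounds 0 and 2 are incomparable: neither 0≤2 nor 2≤0
→ no greatest lower bound exists

Answer: NO MEET EXISTS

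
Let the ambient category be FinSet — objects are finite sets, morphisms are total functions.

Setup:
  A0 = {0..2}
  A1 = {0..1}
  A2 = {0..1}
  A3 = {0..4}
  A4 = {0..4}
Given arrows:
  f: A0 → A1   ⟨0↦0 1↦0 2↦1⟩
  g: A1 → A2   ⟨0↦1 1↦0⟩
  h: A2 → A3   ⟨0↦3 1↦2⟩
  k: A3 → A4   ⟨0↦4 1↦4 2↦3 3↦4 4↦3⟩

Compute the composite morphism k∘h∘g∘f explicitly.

  0 f→0 g→1 h→2 k→3
  1 f→0 g→1 h→2 k→3
  2 f→1 g→0 h→3 k→4
composite: ⟨0↦3 1↦3 2↦4⟩

Answer: ⟨0↦3 1↦3 2↦4⟩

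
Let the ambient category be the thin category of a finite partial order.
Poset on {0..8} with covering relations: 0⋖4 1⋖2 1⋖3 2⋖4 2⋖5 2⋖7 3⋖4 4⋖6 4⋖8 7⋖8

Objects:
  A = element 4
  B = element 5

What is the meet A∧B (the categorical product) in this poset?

Answer: A∧B = 2

Trace:
Lower bounds of A=4 and B=5: {1,2}
  1 <= 2
  2 <= 2
glb = 2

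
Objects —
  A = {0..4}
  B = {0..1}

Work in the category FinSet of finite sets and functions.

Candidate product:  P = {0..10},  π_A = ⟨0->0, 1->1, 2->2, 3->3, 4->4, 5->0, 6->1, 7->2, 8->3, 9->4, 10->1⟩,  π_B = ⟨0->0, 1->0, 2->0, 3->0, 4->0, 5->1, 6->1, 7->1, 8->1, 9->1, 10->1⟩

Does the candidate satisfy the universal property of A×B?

|A|·|B| = 5·2 = 10;  |P| = 11
  → cardinalities differ; no bijection possible.

Answer: NOT A VALID PRODUCT — |P|=11 ≠ |A|·|B|=10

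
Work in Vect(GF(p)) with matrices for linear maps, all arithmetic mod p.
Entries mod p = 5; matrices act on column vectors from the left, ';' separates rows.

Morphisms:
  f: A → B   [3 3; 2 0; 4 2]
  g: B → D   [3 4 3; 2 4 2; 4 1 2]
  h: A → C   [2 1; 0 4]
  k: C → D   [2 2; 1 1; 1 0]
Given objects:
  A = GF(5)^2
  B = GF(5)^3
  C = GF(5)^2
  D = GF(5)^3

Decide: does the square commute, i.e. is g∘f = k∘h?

1) trace f;g:
  e0=[1,0] f→[3,2,4] g→[4,2,2]
  e1=[0,1] f→[3,0,2] g→[0,0,1]
  result₁ = [4 0; 2 0; 2 1]
2) trace h;k:
  e0=[1,0] h→[2,0] k→[4,2,2]
  e1=[0,1] h→[1,4] k→[0,0,1]
  result₂ = [4 0; 2 0; 2 1]
Equal? YES — commutes

Answer: COMMUTES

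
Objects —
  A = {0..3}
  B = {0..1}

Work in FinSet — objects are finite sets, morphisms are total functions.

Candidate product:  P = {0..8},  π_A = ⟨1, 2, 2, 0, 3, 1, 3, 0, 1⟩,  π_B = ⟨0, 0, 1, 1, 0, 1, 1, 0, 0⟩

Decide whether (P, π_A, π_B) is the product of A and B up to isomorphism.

|A|·|B| = 4·2 = 8;  |P| = 9
  → cardinalities differ; no bijection possible.

Answer: NOT A VALID PRODUCT — |P|=9 ≠ |A|·|B|=8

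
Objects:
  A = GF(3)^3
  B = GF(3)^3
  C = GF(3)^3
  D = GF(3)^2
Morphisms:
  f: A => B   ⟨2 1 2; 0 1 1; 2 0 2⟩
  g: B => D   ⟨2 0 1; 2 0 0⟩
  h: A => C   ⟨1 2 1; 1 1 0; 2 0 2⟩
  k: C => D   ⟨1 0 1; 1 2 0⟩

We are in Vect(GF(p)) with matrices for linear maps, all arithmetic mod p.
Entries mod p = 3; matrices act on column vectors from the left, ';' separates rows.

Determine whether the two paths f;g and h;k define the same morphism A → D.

Along f;g (path 1):
  e0=⟨1,0,0⟩ f=>⟨2,0,2⟩ g=>⟨0,1⟩
  e1=⟨0,1,0⟩ f=>⟨1,1,0⟩ g=>⟨2,2⟩
  e2=⟨0,0,1⟩ f=>⟨2,1,2⟩ g=>⟨0,1⟩
  composite₁ = ⟨0 2 0; 1 2 1⟩
Along h;k (path 2):
  e0=⟨1,0,0⟩ h=>⟨1,1,2⟩ k=>⟨0,0⟩
  e1=⟨0,1,0⟩ h=>⟨2,1,0⟩ k=>⟨2,1⟩
  e2=⟨0,0,1⟩ h=>⟨1,0,2⟩ k=>⟨0,1⟩
  composite₂ = ⟨0 2 0; 0 1 1⟩
Equal? differ; not commutative

Answer: DOES NOT COMMUTE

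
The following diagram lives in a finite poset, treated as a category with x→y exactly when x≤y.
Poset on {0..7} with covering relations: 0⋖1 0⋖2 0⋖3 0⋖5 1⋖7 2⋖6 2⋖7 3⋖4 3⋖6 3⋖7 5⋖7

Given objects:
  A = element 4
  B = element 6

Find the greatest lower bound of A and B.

Answer: A∧B = 3

Work:
{x : x⊑A ∧ x⊑B} = {0,3}  (A=4, B=6)
  0 ⊑ 3
  3 ⊑ 3
glb = 3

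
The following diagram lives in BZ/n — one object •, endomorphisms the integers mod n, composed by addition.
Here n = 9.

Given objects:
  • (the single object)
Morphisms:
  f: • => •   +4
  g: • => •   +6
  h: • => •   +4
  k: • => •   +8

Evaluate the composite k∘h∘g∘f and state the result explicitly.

  0 +4≡4 +6≡1 +4≡5 +8≡4  (mod 9)
⟦path⟧: +4

Answer: +4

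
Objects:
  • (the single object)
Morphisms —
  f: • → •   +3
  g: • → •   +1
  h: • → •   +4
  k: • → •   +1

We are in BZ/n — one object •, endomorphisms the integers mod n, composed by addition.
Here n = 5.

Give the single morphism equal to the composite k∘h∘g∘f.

  0 +3≡3 +1≡4 +4≡3 +1≡4  (mod 5)
composite: +4

Answer: +4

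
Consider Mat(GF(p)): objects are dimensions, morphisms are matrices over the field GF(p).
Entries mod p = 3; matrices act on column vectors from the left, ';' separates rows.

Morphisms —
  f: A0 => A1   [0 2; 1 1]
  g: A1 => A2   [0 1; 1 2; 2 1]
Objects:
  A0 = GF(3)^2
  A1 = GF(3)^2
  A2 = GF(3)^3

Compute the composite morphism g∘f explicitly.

  e0=(1,0) f=>(0,1) g=>(1,2,1)
  e1=(0,1) f=>(2,1) g=>(1,1,2)
⟦path⟧: [1 1; 2 1; 1 2]

Answer: [1 1; 2 1; 1 2]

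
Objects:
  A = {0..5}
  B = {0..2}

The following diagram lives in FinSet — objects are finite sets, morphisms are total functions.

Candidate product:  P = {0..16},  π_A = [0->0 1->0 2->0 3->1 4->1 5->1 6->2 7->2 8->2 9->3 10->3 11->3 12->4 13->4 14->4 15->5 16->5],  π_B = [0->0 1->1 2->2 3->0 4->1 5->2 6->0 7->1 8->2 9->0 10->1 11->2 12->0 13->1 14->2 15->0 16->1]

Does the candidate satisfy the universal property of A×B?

|A|·|B| = 6·3 = 18;  |P| = 17
  → cardinalities differ; no bijection possible.

Answer: NOT A VALID PRODUCT — |P|=17 ≠ |A|·|B|=18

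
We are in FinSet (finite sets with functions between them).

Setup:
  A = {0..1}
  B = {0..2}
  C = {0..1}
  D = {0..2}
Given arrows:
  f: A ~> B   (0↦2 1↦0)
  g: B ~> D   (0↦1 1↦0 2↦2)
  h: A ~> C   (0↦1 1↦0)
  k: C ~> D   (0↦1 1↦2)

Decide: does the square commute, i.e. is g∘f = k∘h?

1) trace f;g:
  0 f~>2 g~>2
  1 f~>0 g~>1
  composite₁ = (0↦2 1↦1)
2) trace h;k:
  0 h~>1 k~>2
  1 h~>0 k~>1
  composite₂ = (0↦2 1↦1)
Equal? YES — commutes

Answer: COMMUTES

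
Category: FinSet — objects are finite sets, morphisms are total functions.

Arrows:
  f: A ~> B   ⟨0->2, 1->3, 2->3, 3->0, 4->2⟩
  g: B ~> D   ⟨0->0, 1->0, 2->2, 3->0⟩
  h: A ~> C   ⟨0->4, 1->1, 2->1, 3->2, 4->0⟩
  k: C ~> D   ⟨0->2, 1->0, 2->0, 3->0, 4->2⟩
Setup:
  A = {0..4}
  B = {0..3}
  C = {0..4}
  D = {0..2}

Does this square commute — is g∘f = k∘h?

Answer: COMMUTES

Trace:
1) trace f;g:
  0 f~>2 g~>2
  1 f~>3 g~>0
  2 f~>3 g~>0
  3 f~>0 g~>0
  4 f~>2 g~>2
  result₁ = ⟨0->2, 1->0, 2->0, 3->0, 4->2⟩
2) trace h;k:
  0 h~>4 k~>2
  1 h~>1 k~>0
  2 h~>1 k~>0
  3 h~>2 k~>0
  4 h~>0 k~>2
  result₂ = ⟨0->2, 1->0, 2->0, 3->0, 4->2⟩
Equal? YES — commutes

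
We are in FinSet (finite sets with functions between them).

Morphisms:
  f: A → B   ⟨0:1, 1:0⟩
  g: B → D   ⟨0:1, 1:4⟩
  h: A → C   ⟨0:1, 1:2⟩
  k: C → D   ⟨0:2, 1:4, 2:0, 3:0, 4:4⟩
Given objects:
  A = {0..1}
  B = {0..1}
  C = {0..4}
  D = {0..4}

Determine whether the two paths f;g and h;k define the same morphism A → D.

Along f;g (path 1):
  0 f→1 g→4
  1 f→0 g→1
  composite₁ = ⟨0:4, 1:1⟩
Along h;k (path 2):
  0 h→1 k→4
  1 h→2 k→0
  composite₂ = ⟨0:4, 1:0⟩
Equal? NO — does not commute

Answer: DOES NOT COMMUTE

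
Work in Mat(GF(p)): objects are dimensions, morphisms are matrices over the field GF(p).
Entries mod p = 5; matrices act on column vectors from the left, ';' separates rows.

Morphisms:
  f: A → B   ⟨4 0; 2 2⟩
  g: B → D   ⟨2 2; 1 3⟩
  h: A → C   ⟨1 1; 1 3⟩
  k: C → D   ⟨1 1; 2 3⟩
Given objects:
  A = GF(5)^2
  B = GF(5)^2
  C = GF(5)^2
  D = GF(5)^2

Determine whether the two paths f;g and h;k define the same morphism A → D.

Path 1 = f;g:
  e0=(1,0) f→(4,2) g→(2,0)
  e1=(0,1) f→(0,2) g→(4,1)
  ⟦path⟧₁ = ⟨2 4; 0 1⟩
Path 2 = h;k:
  e0=(1,0) h→(1,1) k→(2,0)
  e1=(0,1) h→(1,3) k→(4,1)
  ⟦path⟧₂ = ⟨2 4; 0 1⟩
Equal? YES — commutes

Answer: COMMUTES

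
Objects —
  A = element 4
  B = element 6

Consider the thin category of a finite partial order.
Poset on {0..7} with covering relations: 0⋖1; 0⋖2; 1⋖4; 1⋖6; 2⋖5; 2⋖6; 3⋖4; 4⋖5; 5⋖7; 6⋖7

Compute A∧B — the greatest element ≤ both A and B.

Lower bounds of A=4 and B=6: {0,1}
  0 ≤ 1
  1 ≤ 1
glb = 1

Answer: A∧B = 1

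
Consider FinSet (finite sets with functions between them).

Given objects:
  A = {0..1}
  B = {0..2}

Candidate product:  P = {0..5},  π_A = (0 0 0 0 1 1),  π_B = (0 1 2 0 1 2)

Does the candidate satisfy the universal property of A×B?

Answer: NOT A VALID PRODUCT — duplicate pair at indices 0,3

Work:
|A|·|B| = 2·3 = 6;  |P| = 6
Check the pairing map k ↦ (π_A(k), π_B(k)):
  0 : (0,0)
  1 : (0,1)
  2 : (0,2)
  3 : (0,0)  ✗ repeats pair of k=0
  4 : (1,1)
  5 : (1,2)
distinct pairs in image: 5 / 6 needed
  → (0,0) hit at k=0 and k=3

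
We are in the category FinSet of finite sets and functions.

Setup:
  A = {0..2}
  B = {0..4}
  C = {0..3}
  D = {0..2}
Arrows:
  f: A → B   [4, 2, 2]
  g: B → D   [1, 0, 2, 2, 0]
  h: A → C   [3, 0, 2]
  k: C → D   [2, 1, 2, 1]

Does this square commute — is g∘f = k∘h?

Answer: DOES NOT COMMUTE

Derivation:
1) trace f;g:
  0 f→4 g→0
  1 f→2 g→2
  2 f→2 g→2
  ⟦path⟧₁ = [0, 2, 2]
2) trace h;k:
  0 h→3 k→1
  1 h→0 k→2
  2 h→2 k→2
  ⟦path⟧₂ = [1, 2, 2]
Equal? NO — does not commute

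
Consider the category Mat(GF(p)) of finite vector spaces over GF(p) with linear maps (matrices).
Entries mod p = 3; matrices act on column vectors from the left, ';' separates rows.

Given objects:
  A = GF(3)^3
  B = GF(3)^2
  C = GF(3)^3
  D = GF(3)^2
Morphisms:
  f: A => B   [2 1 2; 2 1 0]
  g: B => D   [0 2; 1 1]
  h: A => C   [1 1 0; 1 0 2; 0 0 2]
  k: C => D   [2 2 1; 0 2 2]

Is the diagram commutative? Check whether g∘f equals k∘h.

Path 1 = f;g:
  e0=[1,0,0] f=>[2,2] g=>[1,1]
  e1=[0,1,0] f=>[1,1] g=>[2,2]
  e2=[0,0,1] f=>[2,0] g=>[0,2]
  result₁ = [1 2 0; 1 2 2]
Path 2 = h;k:
  e0=[1,0,0] h=>[1,1,0] k=>[1,2]
  e1=[0,1,0] h=>[1,0,0] k=>[2,0]
  e2=[0,0,1] h=>[0,2,2] k=>[0,2]
  result₂ = [1 2 0; 2 0 2]
Equal? differ; not commutative

Answer: DOES NOT COMMUTE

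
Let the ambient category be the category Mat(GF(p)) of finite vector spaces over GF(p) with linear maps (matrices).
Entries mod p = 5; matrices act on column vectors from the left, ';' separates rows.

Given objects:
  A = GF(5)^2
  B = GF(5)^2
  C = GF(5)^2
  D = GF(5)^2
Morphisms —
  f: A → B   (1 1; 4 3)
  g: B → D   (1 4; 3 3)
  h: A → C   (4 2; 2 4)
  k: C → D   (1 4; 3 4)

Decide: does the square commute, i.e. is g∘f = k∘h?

Path 1 = f;g:
  e0=[1,0] f→[1,4] g→[2,0]
  e1=[0,1] f→[1,3] g→[3,2]
  ⟦path⟧₁ = (2 3; 0 2)
Path 2 = h;k:
  e0=[1,0] h→[4,2] k→[2,0]
  e1=[0,1] h→[2,4] k→[3,2]
  ⟦path⟧₂ = (2 3; 0 2)
Equal? YES — commutes

Answer: COMMUTES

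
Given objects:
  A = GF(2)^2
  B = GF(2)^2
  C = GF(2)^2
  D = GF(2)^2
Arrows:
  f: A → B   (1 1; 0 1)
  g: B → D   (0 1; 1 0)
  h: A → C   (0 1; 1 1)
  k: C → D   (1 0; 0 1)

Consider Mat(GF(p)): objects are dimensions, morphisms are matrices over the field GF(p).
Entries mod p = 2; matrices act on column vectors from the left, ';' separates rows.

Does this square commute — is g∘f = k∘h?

Answer: COMMUTES

Trace:
Along f;g (path 1):
  e0=[1,0] f→[1,0] g→[0,1]
  e1=[0,1] f→[1,1] g→[1,1]
  ⟦path⟧₁ = (0 1; 1 1)
Along h;k (path 2):
  e0=[1,0] h→[0,1] k→[0,1]
  e1=[0,1] h→[1,1] k→[1,1]
  ⟦path⟧₂ = (0 1; 1 1)
Equal? equal; square commutes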